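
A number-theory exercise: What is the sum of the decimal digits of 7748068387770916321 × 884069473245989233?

178

7748068387770916321 × 884069473245989233 = 6849830738250535036572883118509971793
Sum of its 37 digits: 178.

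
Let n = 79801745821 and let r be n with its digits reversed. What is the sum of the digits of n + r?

Reversal of 79801745821 is 12854710897; 79801745821 + 12854710897 = 92656456718.
Digit sum of 92656456718: 9+2+6+5+6+4+5+6+7+1+8 = 59.

59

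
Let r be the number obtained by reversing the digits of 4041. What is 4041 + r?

5445

Reverse of 4041 is 1404.
4041 + 1404 = 5445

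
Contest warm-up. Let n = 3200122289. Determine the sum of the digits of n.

29

3+2+0+0+1+2+2+2+8+9 = 29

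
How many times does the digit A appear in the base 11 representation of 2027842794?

2027842794 in base 11 is 95073433A.
The digit A appears 1 time.

1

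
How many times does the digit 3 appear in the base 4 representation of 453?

1

453 in base 4 is 13011.
The digit 3 appears 1 time.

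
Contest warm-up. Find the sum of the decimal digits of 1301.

5

1+3+0+1 = 5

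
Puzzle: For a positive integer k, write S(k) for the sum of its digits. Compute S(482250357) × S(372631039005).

S(482250357) = 4+8+2+2+5+0+3+5+7 = 36.
S(372631039005) = 3+7+2+6+3+1+0+3+9+0+0+5 = 39.
36 · 39 = 1404.

1404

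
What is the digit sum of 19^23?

19^23 = 257829627945307727248226067259
Sum of its 30 digits: 145.

145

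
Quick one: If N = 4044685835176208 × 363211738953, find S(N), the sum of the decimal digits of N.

4044685835176208 × 363211738953 = 1469077375712917644852430224
Sum of its 28 digits: 120.

120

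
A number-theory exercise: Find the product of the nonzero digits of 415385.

2400

4×1×5×3×8×5 = 2400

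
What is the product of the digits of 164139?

648

1×6×4×1×3×9 = 648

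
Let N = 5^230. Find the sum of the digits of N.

736

5^230 = 57956346104490959152058363461681867396368199668090484413328735295587208438994208734333001292550131836505295611500018109797649490388948834151960909366607666015625
Sum of its 161 digits: 736.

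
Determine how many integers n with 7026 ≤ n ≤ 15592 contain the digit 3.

3088

The integers in [7026, 15592] that contain the digit 3: 7030, 7031, 7032, 7033, 7034, 7035, …, 15573, 15583.
3088 qualify.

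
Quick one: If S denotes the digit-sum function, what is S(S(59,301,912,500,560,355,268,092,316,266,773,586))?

11

First digit sum: 146.
1+4+6 = 11.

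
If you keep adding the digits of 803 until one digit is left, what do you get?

2

8+0+3 = 11
1+1 = 2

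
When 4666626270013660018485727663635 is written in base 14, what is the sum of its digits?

4666626270013660018485727663635 in base 14 is 759C41869285777583251184547.
Digit sum: 7+5+9+12+4+1+8+6+9+2+8+5+7+7+7+5+8+3+2+5+1+1+8+4+5+4+7 = 150.

150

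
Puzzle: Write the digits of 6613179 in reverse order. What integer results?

Reversing 6613179 gives 9713166.

9713166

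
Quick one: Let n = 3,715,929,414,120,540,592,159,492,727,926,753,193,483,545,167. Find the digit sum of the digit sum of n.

9

First digit sum: 207.
2+0+7 = 9.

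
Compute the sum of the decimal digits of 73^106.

847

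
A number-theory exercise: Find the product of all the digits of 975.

9×7×5 = 315

315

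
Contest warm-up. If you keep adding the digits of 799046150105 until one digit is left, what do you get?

2

7+9+9+0+4+6+1+5+0+1+0+5 = 47
4+7 = 11
1+1 = 2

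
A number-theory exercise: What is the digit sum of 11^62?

11^62 = 36842278384511590048508364738593731731323648223070468723255659721
Sum of its 65 digits: 283.

283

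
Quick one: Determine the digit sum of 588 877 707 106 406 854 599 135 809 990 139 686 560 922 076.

5+8+8+8+7+7+7+0+7+1+0+6+4+0+6+8+5+4+5+9+9+1+3+5+8+0+9+9+9+0+1+3+9+6+8+6+5+6+0+9+2+2+0+7+6 = 228

228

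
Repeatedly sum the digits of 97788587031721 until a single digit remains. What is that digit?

9+7+7+8+8+5+8+7+0+3+1+7+2+1 = 73
7+3 = 10
1+0 = 1

1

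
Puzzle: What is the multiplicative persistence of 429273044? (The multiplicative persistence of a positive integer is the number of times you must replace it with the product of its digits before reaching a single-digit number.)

429273044 → 0 (1 step)

1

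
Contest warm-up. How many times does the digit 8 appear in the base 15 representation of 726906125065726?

2

726906125065726 in base 15 is 590876A8C7101.
The digit 8 appears 2 times.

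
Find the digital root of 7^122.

4

The digital root of n equals n mod 9 (or 9 when 9 | n), so we need 7^122 mod 9.
7^122 ≡ 4 (mod 9), so the digital root is 4.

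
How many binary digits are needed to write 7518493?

7518493 in base 2 is 11100101011100100011101, which has 23 digits.

23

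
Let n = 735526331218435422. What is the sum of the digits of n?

7+3+5+5+2+6+3+3+1+2+1+8+4+3+5+4+2+2 = 66

66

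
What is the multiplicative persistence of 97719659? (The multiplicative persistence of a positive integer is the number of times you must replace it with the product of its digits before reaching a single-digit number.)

2

97719659 → 1071630 → 0 (2 steps)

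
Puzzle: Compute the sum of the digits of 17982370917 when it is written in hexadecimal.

17982370917 in base 16 is 42FD53465.
Digit sum: 4+2+15+13+5+3+4+6+5 = 57.

57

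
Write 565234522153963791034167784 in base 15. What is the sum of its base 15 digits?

172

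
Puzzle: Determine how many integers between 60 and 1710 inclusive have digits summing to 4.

The integers in [60, 1710] that have digits summing to 4: 103, 112, 121, 130, 202, 211, …, 1210, 1300.
20 qualify.

20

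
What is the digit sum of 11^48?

11^48 = 97017233784872162402203715694511008214034825609281
Sum of its 50 digits: 190.

190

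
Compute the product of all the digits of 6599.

6×5×9×9 = 2430

2430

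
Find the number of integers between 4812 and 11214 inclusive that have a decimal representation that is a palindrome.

The integers in [4812, 11214] that have a decimal representation that is a palindrome: 4884, 4994, 5005, 5115, 5225, 5335, …, 11111, 11211.
65 qualify.

65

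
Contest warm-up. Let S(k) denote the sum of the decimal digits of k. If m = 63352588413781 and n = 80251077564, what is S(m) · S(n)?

2880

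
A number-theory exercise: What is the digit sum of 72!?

72! = 61234458376886086861524070385274672740778091784697328983823014963978384987221689274204160000000000000000
Sum of its 104 digits: 432.

432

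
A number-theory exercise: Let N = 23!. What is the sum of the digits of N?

99

23! = 25852016738884976640000
Sum of its 23 digits: 99.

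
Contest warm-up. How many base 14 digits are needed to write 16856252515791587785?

17

16856252515791587785 in base 14 is 7A4D247CBADD19DC5, which has 17 digits.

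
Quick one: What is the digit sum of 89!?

89! = 16507955160908461081216919262453619309839666236496541854913520707833171034378509739399912570787600662729080382999756800000000000000000000
Sum of its 137 digits: 549.

549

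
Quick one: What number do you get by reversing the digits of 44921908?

Reversing 44921908 gives 80912944.

80912944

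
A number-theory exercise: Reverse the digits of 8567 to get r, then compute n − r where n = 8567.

909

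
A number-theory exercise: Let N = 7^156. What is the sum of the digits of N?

7^156 = 684375166571500149069971016475029073861656567929830694323100654407833221808533066171413712544046001452274401914981868928799404253601
Sum of its 132 digits: 550.

550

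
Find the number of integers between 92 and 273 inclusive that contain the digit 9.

The integers in [92, 273] that contain the digit 9: 92, 93, 94, 95, 96, 97, …, 259, 269.
34 qualify.

34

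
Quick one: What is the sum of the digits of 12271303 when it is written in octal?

37

12271303 in base 8 is 56637307.
Digit sum: 5+6+6+3+7+3+0+7 = 37.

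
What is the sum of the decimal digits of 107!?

594

107! = 12265202031961379393517517010387338887131568154382945052653251412013535324922144249034658613287059061933743916719318560380966506520420000368175349760000000000000000000000000
Sum of its 173 digits: 594.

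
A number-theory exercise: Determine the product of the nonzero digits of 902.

18

9×2 = 18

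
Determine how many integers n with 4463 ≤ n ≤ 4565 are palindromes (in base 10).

1

The integers in [4463, 4565] that are palindromes (in base 10): 4554.
1 qualifies.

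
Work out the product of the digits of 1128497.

4032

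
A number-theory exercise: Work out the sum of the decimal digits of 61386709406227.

61

6+1+3+8+6+7+0+9+4+0+6+2+2+7 = 61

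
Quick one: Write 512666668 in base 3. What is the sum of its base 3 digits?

16

512666668 in base 3 is 1022201200011110101.
Digit sum: 1+0+2+2+2+0+1+2+0+0+0+1+1+1+1+0+1+0+1 = 16.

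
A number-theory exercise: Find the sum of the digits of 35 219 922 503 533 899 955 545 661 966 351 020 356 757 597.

210

3+5+2+1+9+9+2+2+5+0+3+5+3+3+8+9+9+9+5+5+5+4+5+6+6+1+9+6+6+3+5+1+0+2+0+3+5+6+7+5+7+5+9+7 = 210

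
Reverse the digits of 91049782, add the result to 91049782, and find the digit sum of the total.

35

Reversal of 91049782 is 28794019; 91049782 + 28794019 = 119843801.
Digit sum of 119843801: 1+1+9+8+4+3+8+0+1 = 35.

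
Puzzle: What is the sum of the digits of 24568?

2+4+5+6+8 = 25

25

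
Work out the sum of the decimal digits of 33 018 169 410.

36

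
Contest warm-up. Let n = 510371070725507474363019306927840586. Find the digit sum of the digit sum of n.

First digit sum: 145.
1+4+5 = 10.

10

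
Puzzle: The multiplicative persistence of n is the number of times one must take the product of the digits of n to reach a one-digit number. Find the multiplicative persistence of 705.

1

705 → 0 (1 step)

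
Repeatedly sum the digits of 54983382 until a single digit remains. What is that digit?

6

5+4+9+8+3+3+8+2 = 42
4+2 = 6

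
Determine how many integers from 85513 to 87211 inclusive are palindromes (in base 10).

17

The integers in [85513, 87211] that are palindromes (in base 10): 85558, 85658, 85758, 85858, 85958, 86068, …, 87078, 87178.
17 qualify.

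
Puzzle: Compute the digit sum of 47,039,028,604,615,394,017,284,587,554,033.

133

4+7+0+3+9+0+2+8+6+0+4+6+1+5+3+9+4+0+1+7+2+8+4+5+8+7+5+5+4+0+3+3 = 133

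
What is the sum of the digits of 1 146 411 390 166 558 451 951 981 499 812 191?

1+1+4+6+4+1+1+3+9+0+1+6+6+5+5+8+4+5+1+9+5+1+9+8+1+4+9+9+8+1+2+1+9+1 = 148

148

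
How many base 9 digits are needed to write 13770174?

8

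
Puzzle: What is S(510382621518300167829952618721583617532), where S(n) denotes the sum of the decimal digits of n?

159

5+1+0+3+8+2+6+2+1+5+1+8+3+0+0+1+6+7+8+2+9+9+5+2+6+1+8+7+2+1+5+8+3+6+1+7+5+3+2 = 159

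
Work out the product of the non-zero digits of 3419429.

7776

3×4×1×9×4×2×9 = 7776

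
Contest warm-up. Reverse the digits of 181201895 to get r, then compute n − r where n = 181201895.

-416900286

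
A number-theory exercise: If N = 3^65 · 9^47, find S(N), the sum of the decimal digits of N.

3^65 · 9^47 = 7282483350946404208076885500996745047522350034970917293604274649554310785067
Sum of its 76 digits: 333.

333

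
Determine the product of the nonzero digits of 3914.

108

3×9×1×4 = 108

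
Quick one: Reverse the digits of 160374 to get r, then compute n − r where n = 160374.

Reverse of 160374 is 473061.
160374 − 473061 = -312687

-312687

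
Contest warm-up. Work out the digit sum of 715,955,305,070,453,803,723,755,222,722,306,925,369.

159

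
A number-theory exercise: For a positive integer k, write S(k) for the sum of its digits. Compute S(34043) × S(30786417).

S(34043) = 3+4+0+4+3 = 14.
S(30786417) = 3+0+7+8+6+4+1+7 = 36.
14 · 36 = 504.

504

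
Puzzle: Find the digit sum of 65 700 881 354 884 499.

6+5+7+0+0+8+8+1+3+5+4+8+8+4+4+9+9 = 89

89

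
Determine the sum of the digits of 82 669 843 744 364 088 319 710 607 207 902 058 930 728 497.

206

8+2+6+6+9+8+4+3+7+4+4+3+6+4+0+8+8+3+1+9+7+1+0+6+0+7+2+0+7+9+0+2+0+5+8+9+3+0+7+2+8+4+9+7 = 206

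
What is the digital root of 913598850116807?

8

9+1+3+5+9+8+8+5+0+1+1+6+8+0+7 = 71
7+1 = 8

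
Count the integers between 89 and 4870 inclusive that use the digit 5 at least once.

1315

The integers in [89, 4870] that use the digit 5 at least once: 95, 105, 115, 125, 135, 145, …, 4859, 4865.
1315 qualify.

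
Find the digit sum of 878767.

8+7+8+7+6+7 = 43

43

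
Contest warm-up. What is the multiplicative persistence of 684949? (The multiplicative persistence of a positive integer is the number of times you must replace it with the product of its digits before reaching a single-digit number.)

684949 → 62208 → 0 (2 steps)

2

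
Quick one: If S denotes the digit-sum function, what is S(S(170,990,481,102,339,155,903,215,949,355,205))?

4

First digit sum: 130.
1+3+0 = 4.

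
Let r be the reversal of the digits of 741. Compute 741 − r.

Reverse of 741 is 147.
741 − 147 = 594

594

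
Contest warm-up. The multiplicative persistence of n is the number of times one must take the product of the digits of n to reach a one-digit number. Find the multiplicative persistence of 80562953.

80562953 → 0 (1 step)

1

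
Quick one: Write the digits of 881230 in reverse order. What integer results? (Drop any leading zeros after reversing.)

32188

Reversing 881230 gives 32188.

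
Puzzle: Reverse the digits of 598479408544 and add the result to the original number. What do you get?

1044284383439

Reverse of 598479408544 is 445804974895.
598479408544 + 445804974895 = 1044284383439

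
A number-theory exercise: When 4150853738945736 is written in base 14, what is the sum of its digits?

56

4150853738945736 in base 14 is 5330257020B4A4.
Digit sum: 5+3+3+0+2+5+7+0+2+0+11+4+10+4 = 56.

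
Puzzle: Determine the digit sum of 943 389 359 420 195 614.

85

9+4+3+3+8+9+3+5+9+4+2+0+1+9+5+6+1+4 = 85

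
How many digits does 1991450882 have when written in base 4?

1991450882 in base 4 is 1312230302010002, which has 16 digits.

16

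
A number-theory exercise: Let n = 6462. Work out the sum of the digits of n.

6+4+6+2 = 18

18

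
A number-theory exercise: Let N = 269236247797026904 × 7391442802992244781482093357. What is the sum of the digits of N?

211

269236247797026904 × 7391442802992244781482093357 = 1990044326083971128433564707337140578768676728
Sum of its 46 digits: 211.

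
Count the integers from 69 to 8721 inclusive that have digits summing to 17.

612

The integers in [69, 8721] that have digits summing to 17: 89, 98, 179, 188, 197, 269, …, 8711, 8720.
612 qualify.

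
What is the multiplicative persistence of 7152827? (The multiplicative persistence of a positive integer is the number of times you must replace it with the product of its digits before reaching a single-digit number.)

2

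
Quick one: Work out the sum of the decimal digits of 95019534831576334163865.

105

9+5+0+1+9+5+3+4+8+3+1+5+7+6+3+3+4+1+6+3+8+6+5 = 105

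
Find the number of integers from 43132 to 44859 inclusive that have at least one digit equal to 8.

The integers in [43132, 44859] that have at least one digit equal to 8: 43138, 43148, 43158, 43168, 43178, 43180, …, 44858, 44859.
461 qualify.

461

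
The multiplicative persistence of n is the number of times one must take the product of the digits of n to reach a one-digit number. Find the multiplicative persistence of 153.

153 → 15 → 5 (2 steps)

2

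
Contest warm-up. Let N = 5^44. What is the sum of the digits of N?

5^44 = 5684341886080801486968994140625
Sum of its 31 digits: 151.

151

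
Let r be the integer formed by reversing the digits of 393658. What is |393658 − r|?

462735

Reverse of 393658 is 856393.
|393658 − 856393| = 462735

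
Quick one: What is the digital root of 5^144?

1

The digital root of n equals n mod 9 (or 9 when 9 | n), so we need 5^144 mod 9.
5^144 ≡ 1 (mod 9), so the digital root is 1.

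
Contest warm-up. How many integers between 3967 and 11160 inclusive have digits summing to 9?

The integers in [3967, 11160] that have digits summing to 9: 4005, 4014, 4023, 4032, 4041, 4050, …, 11151, 11160.
116 qualify.

116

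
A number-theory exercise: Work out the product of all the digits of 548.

5×4×8 = 160

160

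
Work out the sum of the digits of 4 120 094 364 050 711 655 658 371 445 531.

115

4+1+2+0+0+9+4+3+6+4+0+5+0+7+1+1+6+5+5+6+5+8+3+7+1+4+4+5+5+3+1 = 115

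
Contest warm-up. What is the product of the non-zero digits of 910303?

9×1×3×3 = 81

81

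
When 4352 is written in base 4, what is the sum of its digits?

4352 in base 4 is 1010000.
Digit sum: 1+0+1+0+0+0+0 = 2.

2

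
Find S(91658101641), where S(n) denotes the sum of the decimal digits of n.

9+1+6+5+8+1+0+1+6+4+1 = 42

42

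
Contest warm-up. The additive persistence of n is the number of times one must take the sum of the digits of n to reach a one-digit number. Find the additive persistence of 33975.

2

33975 → 27 → 9 (2 steps)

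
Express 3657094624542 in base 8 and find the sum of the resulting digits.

3657094624542 in base 8 is 65157364672436.
Digit sum: 6+5+1+5+7+3+6+4+6+7+2+4+3+6 = 65.

65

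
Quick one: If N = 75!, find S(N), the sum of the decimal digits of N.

432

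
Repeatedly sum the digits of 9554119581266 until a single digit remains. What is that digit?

9+5+5+4+1+1+9+5+8+1+2+6+6 = 62
6+2 = 8

8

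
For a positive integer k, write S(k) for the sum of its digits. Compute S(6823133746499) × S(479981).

2470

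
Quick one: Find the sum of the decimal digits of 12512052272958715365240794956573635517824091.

1+2+5+1+2+0+5+2+2+7+2+9+5+8+7+1+5+3+6+5+2+4+0+7+9+4+9+5+6+5+7+3+6+3+5+5+1+7+8+2+4+0+9+1 = 190

190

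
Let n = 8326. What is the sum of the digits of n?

19

8+3+2+6 = 19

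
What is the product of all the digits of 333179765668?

3×3×3×1×7×9×7×6×5×6×6×8 = 102876480

102876480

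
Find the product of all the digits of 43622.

288

4×3×6×2×2 = 288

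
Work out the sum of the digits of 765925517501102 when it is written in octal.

765925517501102 in base 8 is 25611535631221256.
Digit sum: 2+5+6+1+1+5+3+5+6+3+1+2+2+1+2+5+6 = 56.

56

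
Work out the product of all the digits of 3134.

3×1×3×4 = 36

36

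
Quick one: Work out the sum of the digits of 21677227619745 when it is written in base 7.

57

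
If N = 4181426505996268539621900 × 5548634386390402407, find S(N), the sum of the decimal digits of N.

180

4181426505996268539621900 × 5548634386390402407 = 23201206895335169779270620949540164629913300
Sum of its 44 digits: 180.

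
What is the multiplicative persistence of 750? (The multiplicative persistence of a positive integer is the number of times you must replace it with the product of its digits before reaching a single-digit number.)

1

750 → 0 (1 step)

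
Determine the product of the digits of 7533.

7×5×3×3 = 315

315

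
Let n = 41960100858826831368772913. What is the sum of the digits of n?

4+1+9+6+0+1+0+0+8+5+8+8+2+6+8+3+1+3+6+8+7+7+2+9+1+3 = 116

116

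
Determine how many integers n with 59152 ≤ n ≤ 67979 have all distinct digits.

The integers in [59152, 67979] that have all distinct digits: 59160, 59162, 59163, 59164, 59167, 59168, …, 67954, 67958.
2616 qualify.

2616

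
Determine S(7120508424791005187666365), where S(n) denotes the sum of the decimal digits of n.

103

7+1+2+0+5+0+8+4+2+4+7+9+1+0+0+5+1+8+7+6+6+6+3+6+5 = 103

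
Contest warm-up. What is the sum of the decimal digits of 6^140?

486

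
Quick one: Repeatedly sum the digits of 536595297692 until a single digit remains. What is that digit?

5

5+3+6+5+9+5+2+9+7+6+9+2 = 68
6+8 = 14
1+4 = 5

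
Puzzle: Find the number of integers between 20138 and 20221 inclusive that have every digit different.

38

The integers in [20138, 20221] that have every digit different: 20138, 20139, 20143, 20145, 20146, 20147, …, 20197, 20198.
38 qualify.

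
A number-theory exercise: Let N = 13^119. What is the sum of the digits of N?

610

13^119 = 3624590305361413470799644990060270974768258519061301251830985869665939140632453798114308416394869792108118619264541993700274955248677
Sum of its 133 digits: 610.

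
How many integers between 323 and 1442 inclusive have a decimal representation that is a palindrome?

The integers in [323, 1442] that have a decimal representation that is a palindrome: 323, 333, 343, 353, 363, 373, …, 1331, 1441.
73 qualify.

73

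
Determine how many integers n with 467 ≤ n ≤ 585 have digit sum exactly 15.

11

The integers in [467, 585] that have digit sum exactly 15: 474, 483, 492, 519, 528, 537, …, 573, 582.
11 qualify.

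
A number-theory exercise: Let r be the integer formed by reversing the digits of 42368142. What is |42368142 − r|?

Reverse of 42368142 is 24186324.
|42368142 − 24186324| = 18181818

18181818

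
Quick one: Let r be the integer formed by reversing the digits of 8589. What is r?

9858

Reversing 8589 gives 9858.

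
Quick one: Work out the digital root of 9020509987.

4

9+0+2+0+5+0+9+9+8+7 = 49
4+9 = 13
1+3 = 4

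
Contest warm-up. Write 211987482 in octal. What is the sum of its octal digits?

211987482 in base 8 is 1450526032.
Digit sum: 1+4+5+0+5+2+6+0+3+2 = 28.

28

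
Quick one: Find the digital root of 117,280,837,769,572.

1

1+1+7+2+8+0+8+3+7+7+6+9+5+7+2 = 73
7+3 = 10
1+0 = 1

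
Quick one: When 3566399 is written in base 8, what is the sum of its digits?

3566399 in base 8 is 15465477.
Digit sum: 1+5+4+6+5+4+7+7 = 39.

39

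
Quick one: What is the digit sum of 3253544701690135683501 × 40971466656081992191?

180

3253544701690135683501 × 40971466656081992191 = 133302498259369626259285006470433529540691
Sum of its 42 digits: 180.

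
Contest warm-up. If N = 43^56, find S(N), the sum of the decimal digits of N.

436

43^56 = 29801183556250780504428727585650193988978711529328179065598294518964392928540458311858903201
Sum of its 92 digits: 436.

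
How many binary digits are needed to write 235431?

18

235431 in base 2 is 111001011110100111, which has 18 digits.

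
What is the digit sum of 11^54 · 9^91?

11^54 · 9^91 = 117834742614171215056599891977376130251804529174916942439284901778336678429054359769564766495239318511259480376678730319290849328544400980991169
Sum of its 144 digits: 684.

684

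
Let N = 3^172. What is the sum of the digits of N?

3^172 = 11610630703530923996233764322605633554400975674804937772291047972101377433780374641
Sum of its 83 digits: 342.

342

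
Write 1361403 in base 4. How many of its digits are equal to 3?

4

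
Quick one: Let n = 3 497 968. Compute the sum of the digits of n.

46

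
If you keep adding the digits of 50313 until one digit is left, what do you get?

3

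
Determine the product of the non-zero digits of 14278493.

48384

1×4×2×7×8×4×9×3 = 48384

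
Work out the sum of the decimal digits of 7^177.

658

7^177 = 382254918769819974701782742267647858111082220918339699169480145230008590406357306917215864717113294772320175575960033980179181108252057741716735459207
Sum of its 150 digits: 658.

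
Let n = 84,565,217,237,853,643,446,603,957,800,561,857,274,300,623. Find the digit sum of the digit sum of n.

10

First digit sum: 190.
1+9+0 = 10.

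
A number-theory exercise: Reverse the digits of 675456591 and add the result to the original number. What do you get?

871111167

Reverse of 675456591 is 195654576.
675456591 + 195654576 = 871111167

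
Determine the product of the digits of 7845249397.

15240960

7×8×4×5×2×4×9×3×9×7 = 15240960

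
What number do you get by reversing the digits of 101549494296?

Reversing 101549494296 gives 692494945101.

692494945101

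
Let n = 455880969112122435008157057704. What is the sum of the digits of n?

4+5+5+8+8+0+9+6+9+1+1+2+1+2+2+4+3+5+0+0+8+1+5+7+0+5+7+7+0+4 = 119

119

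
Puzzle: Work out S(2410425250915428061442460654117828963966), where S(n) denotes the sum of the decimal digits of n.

162

2+4+1+0+4+2+5+2+5+0+9+1+5+4+2+8+0+6+1+4+4+2+4+6+0+6+5+4+1+1+7+8+2+8+9+6+3+9+6+6 = 162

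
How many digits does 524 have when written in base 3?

524 in base 3 is 201102, which has 6 digits.

6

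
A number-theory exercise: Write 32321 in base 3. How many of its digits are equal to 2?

3

32321 in base 3 is 1122100002.
The digit 2 appears 3 times.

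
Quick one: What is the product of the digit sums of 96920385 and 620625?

882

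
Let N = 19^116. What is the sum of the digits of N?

19^116 = 21647996574289685086692139606814337872670938048246423714137638341596811832804732305889577051859944405866803626665074447934234936055113996999844585681
Sum of its 149 digits: 730.

730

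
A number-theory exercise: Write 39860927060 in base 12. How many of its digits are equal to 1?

39860927060 in base 12 is 7885416158.
The digit 1 appears 2 times.

2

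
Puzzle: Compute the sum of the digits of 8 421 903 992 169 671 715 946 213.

8+4+2+1+9+0+3+9+9+2+1+6+9+6+7+1+7+1+5+9+4+6+2+1+3 = 115

115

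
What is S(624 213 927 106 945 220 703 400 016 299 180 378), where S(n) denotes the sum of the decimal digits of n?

133

6+2+4+2+1+3+9+2+7+1+0+6+9+4+5+2+2+0+7+0+3+4+0+0+0+1+6+2+9+9+1+8+0+3+7+8 = 133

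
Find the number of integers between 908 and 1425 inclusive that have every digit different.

The integers in [908, 1425] that have every digit different: 908, 910, 912, 913, 914, 915, …, 1423, 1425.
243 qualify.

243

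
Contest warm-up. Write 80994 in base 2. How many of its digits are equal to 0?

9

80994 in base 2 is 10011110001100010.
The digit 0 appears 9 times.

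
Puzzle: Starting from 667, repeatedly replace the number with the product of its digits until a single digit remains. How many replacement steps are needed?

3

667 → 252 → 20 → 0 (3 steps)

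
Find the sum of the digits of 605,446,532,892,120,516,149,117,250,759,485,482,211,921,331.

174

6+0+5+4+4+6+5+3+2+8+9+2+1+2+0+5+1+6+1+4+9+1+1+7+2+5+0+7+5+9+4+8+5+4+8+2+2+1+1+9+2+1+3+3+1 = 174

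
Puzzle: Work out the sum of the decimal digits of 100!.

100! = 93326215443944152681699238856266700490715968264381621468592963895217599993229915608941463976156518286253697920827223758251185210916864000000000000000000000000
Sum of its 158 digits: 648.

648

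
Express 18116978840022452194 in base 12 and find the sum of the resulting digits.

18116978840022452194 in base 12 is 81BA838A9390A2696A.
Digit sum: 8+1+11+10+8+3+8+10+9+3+9+0+10+2+6+9+6+10 = 123.

123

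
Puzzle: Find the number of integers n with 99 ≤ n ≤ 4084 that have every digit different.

2205

The integers in [99, 4084] that have every digit different: 102, 103, 104, 105, 106, 107, …, 4082, 4083.
2205 qualify.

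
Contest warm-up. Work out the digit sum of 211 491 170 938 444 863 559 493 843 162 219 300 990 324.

2+1+1+4+9+1+1+7+0+9+3+8+4+4+4+8+6+3+5+5+9+4+9+3+8+4+3+1+6+2+2+1+9+3+0+0+9+9+0+3+2+4 = 176

176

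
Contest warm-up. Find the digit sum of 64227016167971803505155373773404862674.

162

6+4+2+2+7+0+1+6+1+6+7+9+7+1+8+0+3+5+0+5+1+5+5+3+7+3+7+7+3+4+0+4+8+6+2+6+7+4 = 162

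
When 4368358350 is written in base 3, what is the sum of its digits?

18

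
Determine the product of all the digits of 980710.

0

9×8×0×7×1×0 = 0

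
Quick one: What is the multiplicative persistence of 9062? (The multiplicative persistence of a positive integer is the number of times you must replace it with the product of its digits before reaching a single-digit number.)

1

9062 → 0 (1 step)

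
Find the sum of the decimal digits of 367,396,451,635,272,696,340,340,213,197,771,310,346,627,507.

3+6+7+3+9+6+4+5+1+6+3+5+2+7+2+6+9+6+3+4+0+3+4+0+2+1+3+1+9+7+7+7+1+3+1+0+3+4+6+6+2+7+5+0+7 = 186

186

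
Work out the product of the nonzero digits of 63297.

2268

6×3×2×9×7 = 2268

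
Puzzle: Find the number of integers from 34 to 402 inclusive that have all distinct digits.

The integers in [34, 402] that have all distinct digits: 34, 35, 36, 37, 38, 39, …, 401, 402.
278 qualify.

278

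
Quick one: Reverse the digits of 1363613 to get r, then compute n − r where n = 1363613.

Reverse of 1363613 is 3163631.
1363613 − 3163631 = -1800018

-1800018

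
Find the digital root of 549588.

5+4+9+5+8+8 = 39
3+9 = 12
1+2 = 3

3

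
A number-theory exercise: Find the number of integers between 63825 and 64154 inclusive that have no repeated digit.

The integers in [63825, 64154] that have no repeated digit: 63825, 63827, 63829, 63840, 63841, 63842, …, 64152, 64153.
132 qualify.

132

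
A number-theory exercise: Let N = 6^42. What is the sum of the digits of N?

6^42 = 481229803398374426442198455156736
Sum of its 33 digits: 153.

153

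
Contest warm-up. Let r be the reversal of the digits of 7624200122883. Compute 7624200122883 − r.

Reverse of 7624200122883 is 3882210024267.
7624200122883 − 3882210024267 = 3741990098616

3741990098616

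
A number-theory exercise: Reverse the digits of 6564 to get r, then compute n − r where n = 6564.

Reverse of 6564 is 4656.
6564 − 4656 = 1908

1908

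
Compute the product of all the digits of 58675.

8400

5×8×6×7×5 = 8400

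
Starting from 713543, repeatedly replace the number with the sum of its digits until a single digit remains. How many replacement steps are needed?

2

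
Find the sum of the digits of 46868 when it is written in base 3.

12

46868 in base 3 is 2101021212.
Digit sum: 2+1+0+1+0+2+1+2+1+2 = 12.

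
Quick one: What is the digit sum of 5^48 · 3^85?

333

5^48 · 3^85 = 127604755376204292949922418927681424765705031632023747079074382781982421875
Sum of its 75 digits: 333.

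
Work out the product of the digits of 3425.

120

3×4×2×5 = 120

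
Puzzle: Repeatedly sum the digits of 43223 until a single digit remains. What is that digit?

5

4+3+2+2+3 = 14
1+4 = 5
(Equivalently, 43223 mod 9 = 5.)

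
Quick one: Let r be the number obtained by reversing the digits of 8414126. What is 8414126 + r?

14628274

Reverse of 8414126 is 6214148.
8414126 + 6214148 = 14628274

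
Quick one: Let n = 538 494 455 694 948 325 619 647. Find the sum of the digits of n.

130

5+3+8+4+9+4+4+5+5+6+9+4+9+4+8+3+2+5+6+1+9+6+4+7 = 130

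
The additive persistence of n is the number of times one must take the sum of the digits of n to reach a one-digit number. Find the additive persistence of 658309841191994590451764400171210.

2

658309841191994590451764400171210 → 134 → 8 (2 steps)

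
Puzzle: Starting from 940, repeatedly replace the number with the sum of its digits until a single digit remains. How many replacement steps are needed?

2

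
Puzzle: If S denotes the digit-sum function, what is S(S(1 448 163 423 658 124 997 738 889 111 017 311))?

First digit sum: 146.
1+4+6 = 11.

11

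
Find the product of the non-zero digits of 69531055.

6×9×5×3×1×5×5 = 20250

20250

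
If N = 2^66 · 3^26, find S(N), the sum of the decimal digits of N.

135

2^66 · 3^26 = 187556593619571205000652082118656
Sum of its 33 digits: 135.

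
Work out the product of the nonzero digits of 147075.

980

1×4×7×7×5 = 980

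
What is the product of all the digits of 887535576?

7056000

8×8×7×5×3×5×5×7×6 = 7056000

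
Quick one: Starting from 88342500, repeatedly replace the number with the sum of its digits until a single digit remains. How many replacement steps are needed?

2

88342500 → 30 → 3 (2 steps)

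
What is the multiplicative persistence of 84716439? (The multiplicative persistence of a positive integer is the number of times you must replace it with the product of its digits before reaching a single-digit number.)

3

84716439 → 145152 → 200 → 0 (3 steps)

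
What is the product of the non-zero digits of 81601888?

24576

8×1×6×1×8×8×8 = 24576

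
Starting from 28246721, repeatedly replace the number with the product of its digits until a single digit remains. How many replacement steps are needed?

2

28246721 → 10752 → 0 (2 steps)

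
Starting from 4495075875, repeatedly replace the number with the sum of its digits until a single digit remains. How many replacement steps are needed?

2

4495075875 → 54 → 9 (2 steps)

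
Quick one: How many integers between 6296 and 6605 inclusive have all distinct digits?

170

The integers in [6296, 6605] that have all distinct digits: 6297, 6298, 6301, 6302, 6304, 6305, …, 6597, 6598.
170 qualify.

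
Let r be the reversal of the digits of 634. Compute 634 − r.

Reverse of 634 is 436.
634 − 436 = 198

198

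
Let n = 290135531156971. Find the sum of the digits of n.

58

2+9+0+1+3+5+5+3+1+1+5+6+9+7+1 = 58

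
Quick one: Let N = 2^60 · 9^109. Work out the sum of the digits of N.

567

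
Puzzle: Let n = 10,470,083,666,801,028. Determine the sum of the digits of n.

1+0+4+7+0+0+8+3+6+6+6+8+0+1+0+2+8 = 60

60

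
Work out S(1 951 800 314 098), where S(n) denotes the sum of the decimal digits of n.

1+9+5+1+8+0+0+3+1+4+0+9+8 = 49

49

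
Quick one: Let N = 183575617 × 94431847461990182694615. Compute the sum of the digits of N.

183575617 × 94431847461990182694615 = 17335384662284731836106671202455
Sum of its 32 digits: 129.

129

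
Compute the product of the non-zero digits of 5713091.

945

5×7×1×3×9×1 = 945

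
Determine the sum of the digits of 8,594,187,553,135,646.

80

8+5+9+4+1+8+7+5+5+3+1+3+5+6+4+6 = 80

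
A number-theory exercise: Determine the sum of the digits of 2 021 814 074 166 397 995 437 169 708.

129

2+0+2+1+8+1+4+0+7+4+1+6+6+3+9+7+9+9+5+4+3+7+1+6+9+7+0+8 = 129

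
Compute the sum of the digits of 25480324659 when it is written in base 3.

25480324659 in base 3 is 2102202202201121101010.
Digit sum: 2+1+0+2+2+0+2+2+0+2+2+0+1+1+2+1+1+0+1+0+1+0 = 23.

23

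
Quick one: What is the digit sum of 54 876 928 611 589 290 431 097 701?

122

5+4+8+7+6+9+2+8+6+1+1+5+8+9+2+9+0+4+3+1+0+9+7+7+0+1 = 122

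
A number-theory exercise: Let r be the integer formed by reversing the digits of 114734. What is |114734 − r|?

322677

Reverse of 114734 is 437411.
|114734 − 437411| = 322677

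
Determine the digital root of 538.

5+3+8 = 16
1+6 = 7

7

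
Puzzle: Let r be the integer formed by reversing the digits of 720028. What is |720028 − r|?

99999

Reverse of 720028 is 820027.
|720028 − 820027| = 99999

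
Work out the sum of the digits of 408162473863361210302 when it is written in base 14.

114

408162473863361210302 in base 14 is D55993941A55856458.
Digit sum: 13+5+5+9+9+3+9+4+1+10+5+5+8+5+6+4+5+8 = 114.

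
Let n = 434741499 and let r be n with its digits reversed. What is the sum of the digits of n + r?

Reversal of 434741499 is 994147434; 434741499 + 994147434 = 1428888933.
Digit sum of 1428888933: 1+4+2+8+8+8+8+9+3+3 = 54.

54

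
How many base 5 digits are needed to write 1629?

5

1629 in base 5 is 23004, which has 5 digits.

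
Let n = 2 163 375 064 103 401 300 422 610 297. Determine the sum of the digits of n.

82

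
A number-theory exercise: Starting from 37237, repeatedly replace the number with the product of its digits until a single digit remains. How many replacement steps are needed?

4

37237 → 882 → 128 → 16 → 6 (4 steps)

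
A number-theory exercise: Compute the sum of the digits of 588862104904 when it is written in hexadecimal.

588862104904 in base 16 is 891AEAA548.
Digit sum: 8+9+1+10+14+10+10+5+4+8 = 79.

79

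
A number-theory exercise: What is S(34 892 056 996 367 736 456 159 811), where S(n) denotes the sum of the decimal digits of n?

133

3+4+8+9+2+0+5+6+9+9+6+3+6+7+7+3+6+4+5+6+1+5+9+8+1+1 = 133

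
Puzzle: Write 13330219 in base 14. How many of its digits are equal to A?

2

13330219 in base 14 is 1AADD47.
The digit A appears 2 times.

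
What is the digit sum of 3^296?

603

3^296 = 1690018259982572543102790461507263160079798711423918968783706050350234533055544155479014890810974585040129437538246840034734725095872787340321
Sum of its 142 digits: 603.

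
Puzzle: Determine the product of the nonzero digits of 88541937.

241920

8×8×5×4×1×9×3×7 = 241920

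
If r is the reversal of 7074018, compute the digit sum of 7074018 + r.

Reversal of 7074018 is 8104707; 7074018 + 8104707 = 15178725.
Digit sum of 15178725: 1+5+1+7+8+7+2+5 = 36.

36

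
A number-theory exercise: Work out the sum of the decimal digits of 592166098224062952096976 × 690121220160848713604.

191

592166098224062952096976 × 690121220160848713604 = 408666390244279312997207070233833263858461504
Sum of its 45 digits: 191.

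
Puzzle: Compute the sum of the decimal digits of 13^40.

13^40 = 361188648084531445929920877641340156544317601
Sum of its 45 digits: 193.

193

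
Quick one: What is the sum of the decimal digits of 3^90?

216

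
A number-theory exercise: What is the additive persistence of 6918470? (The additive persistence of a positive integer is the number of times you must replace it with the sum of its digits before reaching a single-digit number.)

2

6918470 → 35 → 8 (2 steps)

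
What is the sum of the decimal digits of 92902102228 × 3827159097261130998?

92902102228 × 3827159097261130998 = 355551125696573786787095663544
Sum of its 30 digits: 153.

153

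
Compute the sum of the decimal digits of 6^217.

693

6^217 = 7224725205889410649212540341143700420020396160744719346148727326870123334263820738224512851407547149623920737629697012475969154152959371374689816692007936300343137140736
Sum of its 169 digits: 693.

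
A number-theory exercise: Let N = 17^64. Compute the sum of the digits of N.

334

17^64 = 5607005320601059253161325667991103602003892399764752527847859167616581809464321
Sum of its 79 digits: 334.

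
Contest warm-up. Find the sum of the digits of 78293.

7+8+2+9+3 = 29

29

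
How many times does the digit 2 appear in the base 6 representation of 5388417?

5388417 in base 6 is 311254213.
The digit 2 appears 2 times.

2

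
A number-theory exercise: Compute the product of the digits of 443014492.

4×4×3×0×1×4×4×9×2 = 0

0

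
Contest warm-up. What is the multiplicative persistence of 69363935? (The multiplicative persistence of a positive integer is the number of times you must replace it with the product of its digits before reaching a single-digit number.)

69363935 → 393660 → 0 (2 steps)

2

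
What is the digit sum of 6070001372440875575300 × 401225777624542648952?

6070001372440875575300 × 401225777624542648952 = 2435441020839631425546564469900098942085600
Sum of its 43 digits: 175.

175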